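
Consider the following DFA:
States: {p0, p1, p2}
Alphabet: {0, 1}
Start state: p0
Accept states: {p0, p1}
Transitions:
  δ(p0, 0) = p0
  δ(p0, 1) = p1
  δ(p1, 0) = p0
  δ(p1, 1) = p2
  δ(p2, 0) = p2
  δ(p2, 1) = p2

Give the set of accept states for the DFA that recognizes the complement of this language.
Complement accept states = All states \ Original accept states
= {p0, p1, p2} \ {p0, p1}
{p2}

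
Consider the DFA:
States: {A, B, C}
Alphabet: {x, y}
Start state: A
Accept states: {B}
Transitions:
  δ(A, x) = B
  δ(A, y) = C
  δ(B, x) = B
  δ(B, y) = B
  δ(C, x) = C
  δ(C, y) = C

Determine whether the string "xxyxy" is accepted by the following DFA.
Processing string "xxyxy":
  A --x--> B
  B --x--> B
  B --y--> B
  B --x--> B
  B --y--> B
Final state: B
Accept states: {B}
Yes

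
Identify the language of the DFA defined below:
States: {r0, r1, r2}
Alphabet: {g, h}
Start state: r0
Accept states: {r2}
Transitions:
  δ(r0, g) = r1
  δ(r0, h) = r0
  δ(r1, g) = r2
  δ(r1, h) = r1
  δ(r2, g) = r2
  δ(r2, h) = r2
Testing a few strings:
  'hhh' → reject
  'hg' → reject
  'h' → reject
  'gggh' → accept
State roles: r0=zero g's seen; r1=one g seen; r2=≥ two g's seen
All strings over {g,h} containing at least two g's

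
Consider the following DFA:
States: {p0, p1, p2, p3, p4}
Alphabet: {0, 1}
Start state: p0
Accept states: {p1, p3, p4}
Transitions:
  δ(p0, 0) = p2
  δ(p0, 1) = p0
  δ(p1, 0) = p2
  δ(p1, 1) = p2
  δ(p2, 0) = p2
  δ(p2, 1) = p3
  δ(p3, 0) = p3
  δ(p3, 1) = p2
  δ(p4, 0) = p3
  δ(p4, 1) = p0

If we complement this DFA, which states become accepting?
Complement accept states = All states \ Original accept states
= {p0, p1, p2, p3, p4} \ {p1, p3, p4}
{p0, p2}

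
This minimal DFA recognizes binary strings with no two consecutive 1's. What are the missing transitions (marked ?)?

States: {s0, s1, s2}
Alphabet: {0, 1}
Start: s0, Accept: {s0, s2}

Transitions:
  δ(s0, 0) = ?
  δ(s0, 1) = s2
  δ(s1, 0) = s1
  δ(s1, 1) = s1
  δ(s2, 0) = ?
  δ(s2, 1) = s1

From the language and accept set, identify what each state tracks — s0: last symbol not 1 (ok); s1: saw 11 (dead); s2: last symbol 1 (ok).
Each missing δ(q, a) is the state matching the new tracked value after reading a.
δ(s0, 0) = s0; δ(s2, 0) = s0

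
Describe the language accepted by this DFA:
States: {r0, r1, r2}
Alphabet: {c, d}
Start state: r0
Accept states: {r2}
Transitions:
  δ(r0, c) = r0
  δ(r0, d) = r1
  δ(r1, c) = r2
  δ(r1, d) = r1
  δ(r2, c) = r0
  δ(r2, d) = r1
Testing a few strings:
  'd' → reject
  'ccd' → reject
  'ccc' → reject
  'c' → reject
State roles: r0=no suffix match; r1=one trailing d; r2=suffix is dc
All strings over {c,d} ending with dc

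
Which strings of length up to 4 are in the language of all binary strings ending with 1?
1, 01, 11, 001, 011, 101, 111, 0001, 0011, 0101, 0111, 1001, 1011, 1101, 1111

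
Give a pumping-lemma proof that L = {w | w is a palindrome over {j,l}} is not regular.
Assume L is regular with pumping length p. Idea: pumping the leading j-block breaks the symmetry.
Choose s = j^p l j^p (a palindrome of length 2p+1 ≥ p). By the pumping lemma, s = xyz with |xy| ≤ p, |y| > 0, so y = j^k with k > 0 (xy lies entirely in the first j^p). Then xy²z = j^(p+k) l j^p, which is not a palindrome since p+k ≠ p.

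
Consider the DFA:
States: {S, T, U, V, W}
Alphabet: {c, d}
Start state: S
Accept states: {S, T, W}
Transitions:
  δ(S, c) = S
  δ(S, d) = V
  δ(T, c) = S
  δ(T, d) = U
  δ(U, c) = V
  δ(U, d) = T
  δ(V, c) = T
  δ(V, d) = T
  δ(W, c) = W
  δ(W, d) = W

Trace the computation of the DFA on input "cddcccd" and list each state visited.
read 'c': S → S
  read 'd': S → V
  read 'd': V → T
  read 'c': T → S
  read 'c': S → S
  read 'c': S → S
  read 'd': S → V
S -> S -> V -> T -> S -> S -> S -> V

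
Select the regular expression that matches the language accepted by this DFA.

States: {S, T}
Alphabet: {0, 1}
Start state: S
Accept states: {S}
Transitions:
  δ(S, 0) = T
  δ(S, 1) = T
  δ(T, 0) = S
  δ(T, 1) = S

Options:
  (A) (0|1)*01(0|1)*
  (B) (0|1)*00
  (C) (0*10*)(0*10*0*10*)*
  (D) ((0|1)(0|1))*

Check each option against the DFA on short strings; one disagreement eliminates an option:
  (A) (0|1)*01(0|1)*: on ε the DFA stays in S and accepts (S ∈ Accept), but the regex does not match it → eliminate
  (B) (0|1)*00: on ε the DFA stays in S and accepts (S ∈ Accept), but the regex does not match it → eliminate
  (C) (0*10*)(0*10*0*10*)*: on ε the DFA stays in S and accepts (S ∈ Accept), but the regex does not match it → eliminate
  (D) ((0|1)(0|1))*: agrees with the DFA on every string of length ≤ 6
Only (D) is consistent with the DFA.
(D) ((0|1)(0|1))*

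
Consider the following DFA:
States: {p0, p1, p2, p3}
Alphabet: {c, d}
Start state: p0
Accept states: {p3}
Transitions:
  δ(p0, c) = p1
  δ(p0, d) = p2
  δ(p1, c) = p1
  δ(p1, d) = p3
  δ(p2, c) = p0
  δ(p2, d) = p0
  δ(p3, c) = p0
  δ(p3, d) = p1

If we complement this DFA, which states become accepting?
Complement accept states = All states \ Original accept states
= {p0, p1, p2, p3} \ {p3}
{p0, p1, p2}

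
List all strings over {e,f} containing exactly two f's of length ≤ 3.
ff, eff, fef, ffe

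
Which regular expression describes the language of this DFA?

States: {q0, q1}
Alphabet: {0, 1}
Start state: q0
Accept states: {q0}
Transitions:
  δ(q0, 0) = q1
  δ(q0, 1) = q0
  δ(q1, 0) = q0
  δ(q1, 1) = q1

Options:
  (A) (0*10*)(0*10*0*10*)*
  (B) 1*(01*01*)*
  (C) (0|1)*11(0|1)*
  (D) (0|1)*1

Check each option against the DFA on short strings; one disagreement eliminates an option:
  (A) (0*10*)(0*10*0*10*)*: on ε the DFA stays in q0 and accepts (q0 ∈ Accept), but the regex does not match it → eliminate
  (B) 1*(01*01*)*: agrees with the DFA on every string of length ≤ 6
  (C) (0|1)*11(0|1)*: on ε the DFA stays in q0 and accepts (q0 ∈ Accept), but the regex does not match it → eliminate
  (D) (0|1)*1: on ε the DFA stays in q0 and accepts (q0 ∈ Accept), but the regex does not match it → eliminate
Only (B) is consistent with the DFA.
(B) 1*(01*01*)*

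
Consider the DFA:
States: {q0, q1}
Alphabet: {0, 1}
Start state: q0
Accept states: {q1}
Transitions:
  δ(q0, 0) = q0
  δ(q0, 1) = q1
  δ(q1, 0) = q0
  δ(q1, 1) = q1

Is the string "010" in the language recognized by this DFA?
Processing string "010":
  q0 --0--> q0
  q0 --1--> q1
  q1 --0--> q0
Final state: q0
Accept states: {q1}
No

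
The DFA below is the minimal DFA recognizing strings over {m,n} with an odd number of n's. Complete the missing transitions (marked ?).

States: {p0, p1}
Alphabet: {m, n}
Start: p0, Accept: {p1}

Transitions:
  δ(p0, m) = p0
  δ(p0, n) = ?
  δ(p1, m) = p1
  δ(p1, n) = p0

From the language and accept set, identify what each state tracks — p0: even number of n's so far; p1: odd number of n's so far.
Each missing δ(q, a) is the state matching the new tracked value after reading a.
δ(p0, n) = p1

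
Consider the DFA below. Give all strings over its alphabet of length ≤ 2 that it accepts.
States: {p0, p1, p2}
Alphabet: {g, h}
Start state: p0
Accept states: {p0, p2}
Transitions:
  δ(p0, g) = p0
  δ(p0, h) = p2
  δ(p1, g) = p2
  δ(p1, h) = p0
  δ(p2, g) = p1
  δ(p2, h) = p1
ε, g, h, gg, gh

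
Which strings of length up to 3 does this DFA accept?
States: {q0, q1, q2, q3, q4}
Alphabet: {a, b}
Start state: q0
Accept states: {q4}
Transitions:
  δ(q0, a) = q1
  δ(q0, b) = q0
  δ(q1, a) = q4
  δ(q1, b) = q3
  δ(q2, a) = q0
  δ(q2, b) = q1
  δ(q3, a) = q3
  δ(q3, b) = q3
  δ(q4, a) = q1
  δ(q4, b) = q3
aa, baa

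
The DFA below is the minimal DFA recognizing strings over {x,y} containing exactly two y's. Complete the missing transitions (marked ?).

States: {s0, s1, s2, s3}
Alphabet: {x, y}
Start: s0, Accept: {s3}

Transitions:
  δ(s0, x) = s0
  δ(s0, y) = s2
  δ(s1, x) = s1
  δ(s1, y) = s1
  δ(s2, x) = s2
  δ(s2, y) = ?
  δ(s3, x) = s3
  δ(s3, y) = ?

From the language and accept set, identify what each state tracks — s0: zero y's; s1: ≥ three y's (dead); s2: one y; s3: two y's.
Each missing δ(q, a) is the state matching the new tracked value after reading a.
δ(s2, y) = s3; δ(s3, y) = s1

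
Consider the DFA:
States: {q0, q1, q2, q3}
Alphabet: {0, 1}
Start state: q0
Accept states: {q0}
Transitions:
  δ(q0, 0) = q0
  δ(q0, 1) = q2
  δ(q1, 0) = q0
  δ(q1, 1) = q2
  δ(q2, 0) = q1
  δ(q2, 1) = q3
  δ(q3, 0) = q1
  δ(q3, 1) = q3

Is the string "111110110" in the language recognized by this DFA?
Processing string "111110110":
  q0 --1--> q2
  q2 --1--> q3
  q3 --1--> q3
  q3 --1--> q3
  q3 --1--> q3
  q3 --0--> q1
  q1 --1--> q2
  q2 --1--> q3
  q3 --0--> q1
Final state: q1
Accept states: {q0}
No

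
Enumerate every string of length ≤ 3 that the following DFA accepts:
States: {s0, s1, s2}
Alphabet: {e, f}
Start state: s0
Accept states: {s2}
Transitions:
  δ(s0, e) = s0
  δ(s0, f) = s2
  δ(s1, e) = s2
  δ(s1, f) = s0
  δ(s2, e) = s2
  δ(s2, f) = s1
f, ef, fe, eef, efe, fee, ffe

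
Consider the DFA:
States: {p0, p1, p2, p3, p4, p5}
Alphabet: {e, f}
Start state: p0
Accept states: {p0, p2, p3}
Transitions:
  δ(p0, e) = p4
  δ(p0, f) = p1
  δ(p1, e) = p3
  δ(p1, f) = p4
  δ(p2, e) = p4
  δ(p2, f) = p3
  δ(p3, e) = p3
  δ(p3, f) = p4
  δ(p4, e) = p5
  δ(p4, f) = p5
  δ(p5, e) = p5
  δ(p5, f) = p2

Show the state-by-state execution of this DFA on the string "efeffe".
read 'e': p0 → p4
  read 'f': p4 → p5
  read 'e': p5 → p5
  read 'f': p5 → p2
  read 'f': p2 → p3
  read 'e': p3 → p3
p0 -> p4 -> p5 -> p5 -> p2 -> p3 -> p3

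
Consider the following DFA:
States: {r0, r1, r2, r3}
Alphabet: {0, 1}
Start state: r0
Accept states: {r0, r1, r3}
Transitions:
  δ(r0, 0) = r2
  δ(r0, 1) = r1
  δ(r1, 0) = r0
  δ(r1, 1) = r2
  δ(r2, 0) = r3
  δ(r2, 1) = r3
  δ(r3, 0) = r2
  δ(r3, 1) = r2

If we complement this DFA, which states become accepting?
Complement accept states = All states \ Original accept states
= {r0, r1, r2, r3} \ {r0, r1, r3}
{r2}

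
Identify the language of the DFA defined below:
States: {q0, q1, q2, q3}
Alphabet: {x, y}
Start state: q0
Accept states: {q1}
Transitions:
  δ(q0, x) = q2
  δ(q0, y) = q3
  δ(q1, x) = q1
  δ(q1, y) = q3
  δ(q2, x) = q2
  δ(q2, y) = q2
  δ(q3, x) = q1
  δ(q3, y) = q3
Testing a few strings:
  'xxxy' → reject
  'xxx' → reject
  'xy' → reject
  'xxy' → reject
State roles: q0=no input read; q1=started with y, last symbol x; q2=started with x (dead); q3=started with y, last symbol y
All strings over {x,y} that start with y and end with x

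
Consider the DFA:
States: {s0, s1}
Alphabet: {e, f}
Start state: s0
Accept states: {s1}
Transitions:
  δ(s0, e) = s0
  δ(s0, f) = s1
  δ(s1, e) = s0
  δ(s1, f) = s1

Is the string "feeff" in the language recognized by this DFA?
Processing string "feeff":
  s0 --f--> s1
  s1 --e--> s0
  s0 --e--> s0
  s0 --f--> s1
  s1 --f--> s1
Final state: s1
Accept states: {s1}
Yes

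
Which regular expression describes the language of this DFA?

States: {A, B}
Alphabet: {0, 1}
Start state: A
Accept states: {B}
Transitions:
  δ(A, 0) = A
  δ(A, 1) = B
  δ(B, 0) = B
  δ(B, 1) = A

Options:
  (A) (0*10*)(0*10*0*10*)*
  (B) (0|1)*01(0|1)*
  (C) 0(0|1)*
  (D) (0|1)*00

Check each option against the DFA on short strings; one disagreement eliminates an option:
  (A) (0*10*)(0*10*0*10*)*: agrees with the DFA on every string of length ≤ 6
  (B) (0|1)*01(0|1)*: on '1' the DFA goes A → B and accepts (B ∈ Accept), but the regex does not match it → eliminate
  (C) 0(0|1)*: on '0' the DFA goes A → A and rejects (A ∉ Accept), but the regex matches it → eliminate
  (D) (0|1)*00: on '1' the DFA goes A → B and accepts (B ∈ Accept), but the regex does not match it → eliminate
Only (A) is consistent with the DFA.
(A) (0*10*)(0*10*0*10*)*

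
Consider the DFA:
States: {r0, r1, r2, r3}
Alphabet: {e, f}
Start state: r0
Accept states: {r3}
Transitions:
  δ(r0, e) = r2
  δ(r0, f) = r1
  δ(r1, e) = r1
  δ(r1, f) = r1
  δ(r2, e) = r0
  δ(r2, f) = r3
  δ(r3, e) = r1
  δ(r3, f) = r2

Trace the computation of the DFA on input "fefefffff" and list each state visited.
read 'f': r0 → r1
  read 'e': r1 → r1
  read 'f': r1 → r1
  read 'e': r1 → r1
  read 'f': r1 → r1
  read 'f': r1 → r1
  read 'f': r1 → r1
  read 'f': r1 → r1
  read 'f': r1 → r1
r0 -> r1 -> r1 -> r1 -> r1 -> r1 -> r1 -> r1 -> r1 -> r1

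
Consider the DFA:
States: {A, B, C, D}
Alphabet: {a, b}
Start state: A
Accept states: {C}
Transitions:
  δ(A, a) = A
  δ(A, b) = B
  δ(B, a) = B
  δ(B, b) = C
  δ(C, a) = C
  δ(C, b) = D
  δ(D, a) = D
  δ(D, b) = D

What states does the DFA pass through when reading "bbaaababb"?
read 'b': A → B
  read 'b': B → C
  read 'a': C → C
  read 'a': C → C
  read 'a': C → C
  read 'b': C → D
  read 'a': D → D
  read 'b': D → D
  read 'b': D → D
A -> B -> C -> C -> C -> C -> D -> D -> D -> D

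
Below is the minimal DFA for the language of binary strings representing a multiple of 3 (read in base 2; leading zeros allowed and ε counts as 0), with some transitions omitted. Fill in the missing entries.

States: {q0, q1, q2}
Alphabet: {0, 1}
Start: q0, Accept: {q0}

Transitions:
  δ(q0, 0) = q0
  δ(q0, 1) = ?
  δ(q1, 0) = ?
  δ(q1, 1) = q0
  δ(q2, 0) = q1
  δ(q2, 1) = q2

From the language and accept set, identify what each state tracks — q0: value ≡ 0 (mod 3); q1: value ≡ 1 (mod 3); q2: value ≡ 2 (mod 3).
Each missing δ(q, a) is the state matching the new tracked value after reading a.
δ(q0, 1) = q1; δ(q1, 0) = q2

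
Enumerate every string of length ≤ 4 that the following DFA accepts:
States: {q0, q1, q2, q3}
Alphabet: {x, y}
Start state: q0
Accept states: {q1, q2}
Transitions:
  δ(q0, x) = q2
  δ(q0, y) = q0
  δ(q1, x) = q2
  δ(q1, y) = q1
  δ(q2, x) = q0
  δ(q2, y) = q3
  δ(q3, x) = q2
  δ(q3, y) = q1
x, yx, xxx, xyx, xyy, yyx, xxyx, xyyx, xyyy, yxxx, yxyx, yxyy, yyyx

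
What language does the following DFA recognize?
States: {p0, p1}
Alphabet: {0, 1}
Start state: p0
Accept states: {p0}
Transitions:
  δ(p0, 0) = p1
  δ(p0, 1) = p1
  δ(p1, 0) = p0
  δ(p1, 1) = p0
Testing a few strings:
  '1' → reject
  '01' → accept
  '00' → accept
  '11' → accept
State roles: p0=even length so far; p1=odd length so far
All binary strings of even length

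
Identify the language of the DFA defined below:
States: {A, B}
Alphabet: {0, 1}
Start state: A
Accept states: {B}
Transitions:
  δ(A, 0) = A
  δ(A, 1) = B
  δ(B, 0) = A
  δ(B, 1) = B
Testing a few strings:
  '110' → reject
  '001' → accept
  '01' → accept
  '0' → reject
State roles: A=last symbol not 1; B=last symbol is 1
All binary strings ending with 1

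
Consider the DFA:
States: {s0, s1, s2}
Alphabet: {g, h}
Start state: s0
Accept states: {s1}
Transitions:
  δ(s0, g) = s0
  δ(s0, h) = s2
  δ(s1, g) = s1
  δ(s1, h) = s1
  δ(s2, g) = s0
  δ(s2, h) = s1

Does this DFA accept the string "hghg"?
Processing string "hghg":
  s0 --h--> s2
  s2 --g--> s0
  s0 --h--> s2
  s2 --g--> s0
Final state: s0
Accept states: {s1}
No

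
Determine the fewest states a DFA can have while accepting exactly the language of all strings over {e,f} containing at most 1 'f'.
By Myhill–Nerode, count the distinguishable equivalence classes: 3 classes — having seen 0, 1, or >1 copies of 'f'; counts 0 through 1 are accepting and >1 is dead.
3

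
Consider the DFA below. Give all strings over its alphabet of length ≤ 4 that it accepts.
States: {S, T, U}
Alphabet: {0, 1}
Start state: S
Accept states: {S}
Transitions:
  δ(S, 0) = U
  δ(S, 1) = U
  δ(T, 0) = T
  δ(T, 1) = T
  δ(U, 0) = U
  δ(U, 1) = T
ε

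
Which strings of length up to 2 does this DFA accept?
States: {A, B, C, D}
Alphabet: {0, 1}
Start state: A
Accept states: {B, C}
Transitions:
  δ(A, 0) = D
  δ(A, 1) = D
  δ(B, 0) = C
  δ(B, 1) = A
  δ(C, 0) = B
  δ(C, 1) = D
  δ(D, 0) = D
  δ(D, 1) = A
None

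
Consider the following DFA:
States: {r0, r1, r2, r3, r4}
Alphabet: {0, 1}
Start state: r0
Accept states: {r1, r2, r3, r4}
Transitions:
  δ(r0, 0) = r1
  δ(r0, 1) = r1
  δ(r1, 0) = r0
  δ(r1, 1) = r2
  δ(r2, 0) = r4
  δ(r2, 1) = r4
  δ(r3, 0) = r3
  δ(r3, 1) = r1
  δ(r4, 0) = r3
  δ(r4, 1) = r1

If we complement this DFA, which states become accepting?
Complement accept states = All states \ Original accept states
= {r0, r1, r2, r3, r4} \ {r1, r2, r3, r4}
{r0}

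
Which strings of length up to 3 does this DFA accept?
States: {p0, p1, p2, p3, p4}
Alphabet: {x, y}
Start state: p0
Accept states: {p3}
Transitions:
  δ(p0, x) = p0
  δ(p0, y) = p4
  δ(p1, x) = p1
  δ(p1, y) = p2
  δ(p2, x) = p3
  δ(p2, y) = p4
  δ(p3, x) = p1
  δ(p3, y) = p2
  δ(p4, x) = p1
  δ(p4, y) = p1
None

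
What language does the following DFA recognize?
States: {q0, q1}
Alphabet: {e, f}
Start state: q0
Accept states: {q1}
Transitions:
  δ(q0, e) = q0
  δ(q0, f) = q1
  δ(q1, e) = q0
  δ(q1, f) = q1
Testing a few strings:
  'efe' → reject
  'ffe' → reject
  'e' → reject
  'f' → accept
State roles: q0=last symbol not f; q1=last symbol is f
All strings over {e,f} ending with f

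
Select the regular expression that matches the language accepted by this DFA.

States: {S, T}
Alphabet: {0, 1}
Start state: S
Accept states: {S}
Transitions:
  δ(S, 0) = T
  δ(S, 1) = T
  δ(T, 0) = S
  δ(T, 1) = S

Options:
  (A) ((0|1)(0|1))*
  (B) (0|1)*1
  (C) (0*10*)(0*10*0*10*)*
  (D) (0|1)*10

Check each option against the DFA on short strings; one disagreement eliminates an option:
  (A) ((0|1)(0|1))*: agrees with the DFA on every string of length ≤ 6
  (B) (0|1)*1: on ε the DFA stays in S and accepts (S ∈ Accept), but the regex does not match it → eliminate
  (C) (0*10*)(0*10*0*10*)*: on ε the DFA stays in S and accepts (S ∈ Accept), but the regex does not match it → eliminate
  (D) (0|1)*10: on ε the DFA stays in S and accepts (S ∈ Accept), but the regex does not match it → eliminate
Only (A) is consistent with the DFA.
(A) ((0|1)(0|1))*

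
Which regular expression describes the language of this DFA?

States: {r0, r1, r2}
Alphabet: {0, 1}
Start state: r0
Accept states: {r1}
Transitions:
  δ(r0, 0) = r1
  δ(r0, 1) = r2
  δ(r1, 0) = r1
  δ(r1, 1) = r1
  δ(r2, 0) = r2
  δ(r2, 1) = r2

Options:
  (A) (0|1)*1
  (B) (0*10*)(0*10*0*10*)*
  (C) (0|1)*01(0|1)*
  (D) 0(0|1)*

Check each option against the DFA on short strings; one disagreement eliminates an option:
  (A) (0|1)*1: on '0' the DFA goes r0 → r1 and accepts (r1 ∈ Accept), but the regex does not match it → eliminate
  (B) (0*10*)(0*10*0*10*)*: on '0' the DFA goes r0 → r1 and accepts (r1 ∈ Accept), but the regex does not match it → eliminate
  (C) (0|1)*01(0|1)*: on '0' the DFA goes r0 → r1 and accepts (r1 ∈ Accept), but the regex does not match it → eliminate
  (D) 0(0|1)*: agrees with the DFA on every string of length ≤ 6
Only (D) is consistent with the DFA.
(D) 0(0|1)*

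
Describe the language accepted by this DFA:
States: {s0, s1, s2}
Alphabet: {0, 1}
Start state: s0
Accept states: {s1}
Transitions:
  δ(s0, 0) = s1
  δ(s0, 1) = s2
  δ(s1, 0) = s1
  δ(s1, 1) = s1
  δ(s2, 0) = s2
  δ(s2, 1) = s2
Testing a few strings:
  '11' → reject
  '0' → accept
  '000' → accept
  '1' → reject
State roles: s0=no input read; s1=started with 0; s2=started with 1 (dead)
All binary strings starting with 0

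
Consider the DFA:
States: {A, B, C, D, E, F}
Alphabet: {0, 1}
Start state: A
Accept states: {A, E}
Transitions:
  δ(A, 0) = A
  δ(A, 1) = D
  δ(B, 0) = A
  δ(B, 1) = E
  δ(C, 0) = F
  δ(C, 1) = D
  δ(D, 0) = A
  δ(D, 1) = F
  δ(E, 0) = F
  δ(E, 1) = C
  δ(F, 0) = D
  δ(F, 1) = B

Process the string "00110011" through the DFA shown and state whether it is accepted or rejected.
Processing string "00110011":
  A --0--> A
  A --0--> A
  A --1--> D
  D --1--> F
  F --0--> D
  D --0--> A
  A --1--> D
  D --1--> F
Final state: F
Accept states: {A, E}
No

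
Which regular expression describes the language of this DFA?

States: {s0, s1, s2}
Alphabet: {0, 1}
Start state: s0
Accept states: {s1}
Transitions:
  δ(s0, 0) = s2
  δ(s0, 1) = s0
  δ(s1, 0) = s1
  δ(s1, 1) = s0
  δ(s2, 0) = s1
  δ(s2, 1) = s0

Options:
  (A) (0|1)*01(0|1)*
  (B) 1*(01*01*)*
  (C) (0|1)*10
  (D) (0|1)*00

Check each option against the DFA on short strings; one disagreement eliminates an option:
  (A) (0|1)*01(0|1)*: on '00' the DFA goes s0 → s2 → s1 and accepts (s1 ∈ Accept), but the regex does not match it → eliminate
  (B) 1*(01*01*)*: on ε the DFA stays in s0 and rejects (s0 ∉ Accept), but the regex matches it → eliminate
  (C) (0|1)*10: on '00' the DFA goes s0 → s2 → s1 and accepts (s1 ∈ Accept), but the regex does not match it → eliminate
  (D) (0|1)*00: agrees with the DFA on every string of length ≤ 6
Only (D) is consistent with the DFA.
(D) (0|1)*00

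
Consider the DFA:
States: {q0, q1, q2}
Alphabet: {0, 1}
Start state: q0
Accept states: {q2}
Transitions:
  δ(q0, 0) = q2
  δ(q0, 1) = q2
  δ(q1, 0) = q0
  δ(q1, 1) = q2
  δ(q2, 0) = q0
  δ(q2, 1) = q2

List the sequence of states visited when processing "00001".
read '0': q0 → q2
  read '0': q2 → q0
  read '0': q0 → q2
  read '0': q2 → q0
  read '1': q0 → q2
q0 -> q2 -> q0 -> q2 -> q0 -> q2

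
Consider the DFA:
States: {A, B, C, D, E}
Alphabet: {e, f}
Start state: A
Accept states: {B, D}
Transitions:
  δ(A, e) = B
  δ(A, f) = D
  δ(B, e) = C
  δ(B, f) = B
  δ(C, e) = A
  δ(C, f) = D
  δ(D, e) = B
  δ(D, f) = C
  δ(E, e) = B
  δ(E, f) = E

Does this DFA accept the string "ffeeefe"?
Processing string "ffeeefe":
  A --f--> D
  D --f--> C
  C --e--> A
  A --e--> B
  B --e--> C
  C --f--> D
  D --e--> B
Final state: B
Accept states: {B, D}
Yes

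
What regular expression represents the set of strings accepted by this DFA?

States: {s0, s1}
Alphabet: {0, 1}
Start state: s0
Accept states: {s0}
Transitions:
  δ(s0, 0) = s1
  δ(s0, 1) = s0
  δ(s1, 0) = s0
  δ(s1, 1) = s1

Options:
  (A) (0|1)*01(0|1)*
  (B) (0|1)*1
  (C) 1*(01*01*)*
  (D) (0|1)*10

Check each option against the DFA on short strings; one disagreement eliminates an option:
  (A) (0|1)*01(0|1)*: on ε the DFA stays in s0 and accepts (s0 ∈ Accept), but the regex does not match it → eliminate
  (B) (0|1)*1: on ε the DFA stays in s0 and accepts (s0 ∈ Accept), but the regex does not match it → eliminate
  (C) 1*(01*01*)*: agrees with the DFA on every string of length ≤ 6
  (D) (0|1)*10: on ε the DFA stays in s0 and accepts (s0 ∈ Accept), but the regex does not match it → eliminate
Only (C) is consistent with the DFA.
(C) 1*(01*01*)*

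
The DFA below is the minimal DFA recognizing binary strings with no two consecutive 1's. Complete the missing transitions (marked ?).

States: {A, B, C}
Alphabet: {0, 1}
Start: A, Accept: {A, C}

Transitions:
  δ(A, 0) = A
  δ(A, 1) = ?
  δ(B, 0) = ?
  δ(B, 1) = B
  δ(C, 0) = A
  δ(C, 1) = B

From the language and accept set, identify what each state tracks — A: last symbol not 1 (ok); B: saw 11 (dead); C: last symbol 1 (ok).
Each missing δ(q, a) is the state matching the new tracked value after reading a.
δ(A, 1) = C; δ(B, 0) = B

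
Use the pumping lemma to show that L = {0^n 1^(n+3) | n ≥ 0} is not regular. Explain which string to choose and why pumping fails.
Assume L is regular with pumping length p. Idea: pumping the 0-block breaks the fixed offset of 3.
Choose s = 0^p 1^(p+3) ∈ L. By the pumping lemma, s = xyz with |xy| ≤ p, |y| > 0, so y = 0^k with k ≥ 1. Then xy²z = 0^(p+k) 1^(p+3). For this to be in L we would need p+3 = (p+k)+3, i.e. k = 0, contradicting k ≥ 1. So xy²z ∉ L.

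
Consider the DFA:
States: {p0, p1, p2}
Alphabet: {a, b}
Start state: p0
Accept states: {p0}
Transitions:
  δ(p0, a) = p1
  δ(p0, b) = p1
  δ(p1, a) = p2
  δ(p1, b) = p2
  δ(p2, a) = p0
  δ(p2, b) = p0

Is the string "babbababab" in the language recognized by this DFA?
Processing string "babbababab":
  p0 --b--> p1
  p1 --a--> p2
  p2 --b--> p0
  p0 --b--> p1
  p1 --a--> p2
  p2 --b--> p0
  p0 --a--> p1
  p1 --b--> p2
  p2 --a--> p0
  p0 --b--> p1
Final state: p1
Accept states: {p0}
No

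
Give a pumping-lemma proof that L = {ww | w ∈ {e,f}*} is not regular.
Assume L is regular with pumping length p. Idea: pumping the leading e-block breaks the equality of the two halves.
Choose s = e^p f e^p f ∈ L (with w = e^p f). |s| = 2p+2 ≥ p. By the pumping lemma, s = xyz with |xy| ≤ p, |y| > 0, so y = e^k with k ≥ 1, in the first e-block. Then xy²z = e^(p+k) f e^p f, of length 2p+2+k. If k is odd this length is odd, so it cannot be of the form ww. If k is even, each half has length p+1+k/2 ≤ p+k, so the first half lies entirely inside the leading e-block and contains no f, while the second half ends in f; the halves differ. Either way xy²z ∉ L.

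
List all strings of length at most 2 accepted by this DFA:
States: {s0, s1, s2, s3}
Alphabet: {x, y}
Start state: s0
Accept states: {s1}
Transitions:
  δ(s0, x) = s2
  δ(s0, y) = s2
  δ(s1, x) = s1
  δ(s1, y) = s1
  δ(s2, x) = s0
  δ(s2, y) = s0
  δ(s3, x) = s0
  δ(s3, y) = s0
None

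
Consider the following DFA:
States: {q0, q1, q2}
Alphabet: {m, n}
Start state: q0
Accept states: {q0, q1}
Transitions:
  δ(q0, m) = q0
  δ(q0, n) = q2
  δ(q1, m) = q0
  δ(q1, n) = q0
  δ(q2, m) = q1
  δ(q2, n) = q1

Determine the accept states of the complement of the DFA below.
Complement accept states = All states \ Original accept states
= {q0, q1, q2} \ {q0, q1}
{q2}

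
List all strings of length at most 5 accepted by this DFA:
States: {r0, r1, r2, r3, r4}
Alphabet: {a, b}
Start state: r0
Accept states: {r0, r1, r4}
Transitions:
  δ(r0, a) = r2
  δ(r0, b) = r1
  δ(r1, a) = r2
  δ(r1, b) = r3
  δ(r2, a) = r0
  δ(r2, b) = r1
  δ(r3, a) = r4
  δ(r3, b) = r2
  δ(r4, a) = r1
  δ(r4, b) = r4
ε, b, aa, ab, aab, baa, bab, bba, aaaa, aaab, abaa, abab, abba, baab, bbaa, bbab, bbba, bbbb, aaaab, aabaa, aabab, aabba, abaab, abbaa, abbab, abbba, abbbb, baaaa, baaab, babaa, babab, babba, bbaba, bbabb, bbbab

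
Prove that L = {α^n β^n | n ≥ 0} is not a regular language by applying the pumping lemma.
Assume L is regular with pumping length p. Idea: pumping the α-block changes the count balance.
Choose s = α^p β^p (length 2p ≥ p). By the pumping lemma, s = xyz with |xy| ≤ p, |y| > 0. So y = α^k for some k > 0 (since xy is entirely within the α's). Pumping gives xy²z = α^(p+k) β^p, which is not in L since p+k ≠ p.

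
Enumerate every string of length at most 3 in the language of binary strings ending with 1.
1, 01, 11, 001, 011, 101, 111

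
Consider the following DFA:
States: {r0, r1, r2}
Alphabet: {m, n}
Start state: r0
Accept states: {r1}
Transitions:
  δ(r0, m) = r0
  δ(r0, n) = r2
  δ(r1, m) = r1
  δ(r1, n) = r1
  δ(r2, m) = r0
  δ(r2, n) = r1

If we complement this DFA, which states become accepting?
Complement accept states = All states \ Original accept states
= {r0, r1, r2} \ {r1}
{r0, r2}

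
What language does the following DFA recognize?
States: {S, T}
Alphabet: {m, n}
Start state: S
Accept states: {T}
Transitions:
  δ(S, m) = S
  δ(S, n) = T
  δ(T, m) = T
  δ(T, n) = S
Testing a few strings:
  'nm' → accept
  'mmm' → reject
  'mn' → accept
  'nn' → reject
State roles: S=even number of n's so far; T=odd number of n's so far
All strings over {m,n} with an odd number of n's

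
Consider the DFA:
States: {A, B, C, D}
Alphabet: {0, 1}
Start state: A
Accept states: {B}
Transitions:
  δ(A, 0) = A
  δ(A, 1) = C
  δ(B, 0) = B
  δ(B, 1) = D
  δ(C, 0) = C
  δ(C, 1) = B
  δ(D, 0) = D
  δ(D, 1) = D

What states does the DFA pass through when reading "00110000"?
read '0': A → A
  read '0': A → A
  read '1': A → C
  read '1': C → B
  read '0': B → B
  read '0': B → B
  read '0': B → B
  read '0': B → B
A -> A -> A -> C -> B -> B -> B -> B -> B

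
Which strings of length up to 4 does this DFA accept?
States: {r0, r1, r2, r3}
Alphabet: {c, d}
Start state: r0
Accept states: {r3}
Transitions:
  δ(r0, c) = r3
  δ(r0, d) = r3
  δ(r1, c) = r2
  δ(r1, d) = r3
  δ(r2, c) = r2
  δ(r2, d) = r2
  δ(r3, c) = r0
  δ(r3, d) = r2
c, d, ccc, ccd, dcc, dcd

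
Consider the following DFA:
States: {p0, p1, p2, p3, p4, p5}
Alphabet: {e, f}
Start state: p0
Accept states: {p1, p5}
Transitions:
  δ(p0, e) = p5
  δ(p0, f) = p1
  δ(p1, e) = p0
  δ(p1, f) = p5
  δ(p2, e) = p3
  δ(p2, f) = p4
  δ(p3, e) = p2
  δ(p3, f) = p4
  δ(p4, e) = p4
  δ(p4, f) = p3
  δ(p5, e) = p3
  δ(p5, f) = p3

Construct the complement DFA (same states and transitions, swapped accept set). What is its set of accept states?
Complement accept states = All states \ Original accept states
= {p0, p1, p2, p3, p4, p5} \ {p1, p5}
{p0, p2, p3, p4}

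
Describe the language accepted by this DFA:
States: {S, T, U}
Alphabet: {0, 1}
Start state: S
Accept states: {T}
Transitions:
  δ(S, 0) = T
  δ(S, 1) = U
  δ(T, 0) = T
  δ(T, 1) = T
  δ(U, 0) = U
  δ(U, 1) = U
Testing a few strings:
  '00' → accept
  '101' → reject
  '11' → reject
  '100' → reject
State roles: S=no input read; T=started with 0; U=started with 1 (dead)
All binary strings starting with 0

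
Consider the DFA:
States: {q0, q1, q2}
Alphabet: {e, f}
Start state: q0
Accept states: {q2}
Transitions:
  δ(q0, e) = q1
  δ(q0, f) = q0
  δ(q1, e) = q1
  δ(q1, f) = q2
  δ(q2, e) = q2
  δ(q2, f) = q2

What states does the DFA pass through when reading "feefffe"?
read 'f': q0 → q0
  read 'e': q0 → q1
  read 'e': q1 → q1
  read 'f': q1 → q2
  read 'f': q2 → q2
  read 'f': q2 → q2
  read 'e': q2 → q2
q0 -> q0 -> q1 -> q1 -> q2 -> q2 -> q2 -> q2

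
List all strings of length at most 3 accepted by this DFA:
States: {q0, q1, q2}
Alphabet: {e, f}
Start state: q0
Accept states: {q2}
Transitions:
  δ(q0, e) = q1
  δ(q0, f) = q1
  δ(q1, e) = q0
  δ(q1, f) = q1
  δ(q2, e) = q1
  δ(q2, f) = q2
None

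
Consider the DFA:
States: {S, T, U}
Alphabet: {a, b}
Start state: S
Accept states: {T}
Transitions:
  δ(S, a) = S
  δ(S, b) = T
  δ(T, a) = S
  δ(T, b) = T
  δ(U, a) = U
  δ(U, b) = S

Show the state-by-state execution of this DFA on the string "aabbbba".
read 'a': S → S
  read 'a': S → S
  read 'b': S → T
  read 'b': T → T
  read 'b': T → T
  read 'b': T → T
  read 'a': T → S
S -> S -> S -> T -> T -> T -> T -> S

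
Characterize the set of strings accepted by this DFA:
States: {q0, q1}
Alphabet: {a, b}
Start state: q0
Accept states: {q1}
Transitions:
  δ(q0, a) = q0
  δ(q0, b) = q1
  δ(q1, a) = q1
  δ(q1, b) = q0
Testing a few strings:
  'a' → reject
  'b' → accept
  'aba' → accept
  'bb' → reject
State roles: q0=even number of b's so far; q1=odd number of b's so far
All strings over {a,b} with an odd number of b's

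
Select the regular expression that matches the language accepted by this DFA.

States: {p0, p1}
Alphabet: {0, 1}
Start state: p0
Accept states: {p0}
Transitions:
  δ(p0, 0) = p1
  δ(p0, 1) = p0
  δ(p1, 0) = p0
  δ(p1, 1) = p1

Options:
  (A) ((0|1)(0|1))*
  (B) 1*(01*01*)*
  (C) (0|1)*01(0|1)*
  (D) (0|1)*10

Check each option against the DFA on short strings; one disagreement eliminates an option:
  (A) ((0|1)(0|1))*: on '1' the DFA goes p0 → p0 and accepts (p0 ∈ Accept), but the regex does not match it → eliminate
  (B) 1*(01*01*)*: agrees with the DFA on every string of length ≤ 6
  (C) (0|1)*01(0|1)*: on ε the DFA stays in p0 and accepts (p0 ∈ Accept), but the regex does not match it → eliminate
  (D) (0|1)*10: on ε the DFA stays in p0 and accepts (p0 ∈ Accept), but the regex does not match it → eliminate
Only (B) is consistent with the DFA.
(B) 1*(01*01*)*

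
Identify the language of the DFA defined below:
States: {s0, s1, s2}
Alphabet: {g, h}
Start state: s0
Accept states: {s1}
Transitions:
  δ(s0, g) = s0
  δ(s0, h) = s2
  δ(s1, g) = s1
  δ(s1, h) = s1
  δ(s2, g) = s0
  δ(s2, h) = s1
Testing a few strings:
  'h' → reject
  'gh' → reject
  'hg' → reject
  'hhg' → accept
State roles: s0=no progress toward hh; s1=substring hh seen; s2=one trailing h
All strings over {g,h} containing the substring hh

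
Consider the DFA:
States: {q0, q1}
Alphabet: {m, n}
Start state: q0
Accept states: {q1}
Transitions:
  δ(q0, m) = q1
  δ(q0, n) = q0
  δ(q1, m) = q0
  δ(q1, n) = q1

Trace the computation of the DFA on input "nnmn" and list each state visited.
read 'n': q0 → q0
  read 'n': q0 → q0
  read 'm': q0 → q1
  read 'n': q1 → q1
q0 -> q0 -> q0 -> q1 -> q1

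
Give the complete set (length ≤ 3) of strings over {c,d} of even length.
ε, cc, cd, dc, dd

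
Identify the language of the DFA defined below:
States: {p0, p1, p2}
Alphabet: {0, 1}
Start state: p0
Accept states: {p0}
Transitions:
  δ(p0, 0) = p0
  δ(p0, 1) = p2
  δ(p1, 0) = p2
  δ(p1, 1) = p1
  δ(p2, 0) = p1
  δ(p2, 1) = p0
Testing a few strings:
  '010' → reject
  '0010' → reject
  '0011' → accept
  '11' → accept
State roles: p0=value ≡ 0 (mod 3); p1=value ≡ 2 (mod 3); p2=value ≡ 1 (mod 3)
All binary strings representing a multiple of 3 (read in base 2; leading zeros allowed and ε counts as 0)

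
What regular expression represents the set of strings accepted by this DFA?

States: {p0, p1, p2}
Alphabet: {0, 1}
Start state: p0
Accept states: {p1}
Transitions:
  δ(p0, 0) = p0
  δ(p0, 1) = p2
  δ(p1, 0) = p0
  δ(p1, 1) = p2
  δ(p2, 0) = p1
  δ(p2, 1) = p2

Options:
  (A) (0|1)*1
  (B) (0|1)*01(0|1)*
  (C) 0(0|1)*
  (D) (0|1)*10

Check each option against the DFA on short strings; one disagreement eliminates an option:
  (A) (0|1)*1: on '1' the DFA goes p0 → p2 and rejects (p2 ∉ Accept), but the regex matches it → eliminate
  (B) (0|1)*01(0|1)*: on '01' the DFA goes p0 → p0 → p2 and rejects (p2 ∉ Accept), but the regex matches it → eliminate
  (C) 0(0|1)*: on '0' the DFA goes p0 → p0 and rejects (p0 ∉ Accept), but the regex matches it → eliminate
  (D) (0|1)*10: agrees with the DFA on every string of length ≤ 6
Only (D) is consistent with the DFA.
(D) (0|1)*10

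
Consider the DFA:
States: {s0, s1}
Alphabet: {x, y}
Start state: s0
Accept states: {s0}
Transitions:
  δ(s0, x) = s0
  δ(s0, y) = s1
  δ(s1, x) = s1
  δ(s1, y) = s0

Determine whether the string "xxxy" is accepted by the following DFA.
Processing string "xxxy":
  s0 --x--> s0
  s0 --x--> s0
  s0 --x--> s0
  s0 --y--> s1
Final state: s1
Accept states: {s0}
No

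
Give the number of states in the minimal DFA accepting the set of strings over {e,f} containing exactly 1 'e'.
By Myhill–Nerode, count the distinguishable equivalence classes: 3 classes — having seen 0, 1, or >1 copies of 'e'; the count-1 class is the only accepting one and >1 is dead.
3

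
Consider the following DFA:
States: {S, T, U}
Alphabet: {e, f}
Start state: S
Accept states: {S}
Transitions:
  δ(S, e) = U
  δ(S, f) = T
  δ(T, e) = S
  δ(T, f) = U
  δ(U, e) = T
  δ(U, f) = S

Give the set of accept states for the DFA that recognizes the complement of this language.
Complement accept states = All states \ Original accept states
= {S, T, U} \ {S}
{T, U}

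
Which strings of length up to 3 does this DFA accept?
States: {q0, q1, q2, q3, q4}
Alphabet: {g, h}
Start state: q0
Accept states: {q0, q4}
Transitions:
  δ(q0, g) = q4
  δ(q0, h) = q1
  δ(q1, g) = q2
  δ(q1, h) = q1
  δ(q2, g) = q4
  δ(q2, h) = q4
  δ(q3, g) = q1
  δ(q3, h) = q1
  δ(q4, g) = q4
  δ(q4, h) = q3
ε, g, gg, ggg, hgg, hgh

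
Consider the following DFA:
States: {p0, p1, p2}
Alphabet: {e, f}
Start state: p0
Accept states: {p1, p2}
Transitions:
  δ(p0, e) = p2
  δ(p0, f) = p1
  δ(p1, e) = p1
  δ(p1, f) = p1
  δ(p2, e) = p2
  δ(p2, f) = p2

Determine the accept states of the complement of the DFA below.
Complement accept states = All states \ Original accept states
= {p0, p1, p2} \ {p1, p2}
{p0}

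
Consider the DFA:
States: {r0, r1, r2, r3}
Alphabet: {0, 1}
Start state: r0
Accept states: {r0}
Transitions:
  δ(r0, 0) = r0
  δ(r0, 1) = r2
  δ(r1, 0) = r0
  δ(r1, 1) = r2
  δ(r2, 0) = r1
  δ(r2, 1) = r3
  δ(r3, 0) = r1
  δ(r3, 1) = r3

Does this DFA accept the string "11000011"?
Processing string "11000011":
  r0 --1--> r2
  r2 --1--> r3
  r3 --0--> r1
  r1 --0--> r0
  r0 --0--> r0
  r0 --0--> r0
  r0 --1--> r2
  r2 --1--> r3
Final state: r3
Accept states: {r0}
No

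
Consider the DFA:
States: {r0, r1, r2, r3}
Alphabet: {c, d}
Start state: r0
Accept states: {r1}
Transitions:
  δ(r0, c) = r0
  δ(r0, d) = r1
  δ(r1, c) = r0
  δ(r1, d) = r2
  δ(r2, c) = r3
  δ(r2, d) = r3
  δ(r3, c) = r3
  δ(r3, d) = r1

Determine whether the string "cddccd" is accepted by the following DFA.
Processing string "cddccd":
  r0 --c--> r0
  r0 --d--> r1
  r1 --d--> r2
  r2 --c--> r3
  r3 --c--> r3
  r3 --d--> r1
Final state: r1
Accept states: {r1}
Yes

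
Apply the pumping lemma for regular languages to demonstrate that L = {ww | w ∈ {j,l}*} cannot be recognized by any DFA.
Assume L is regular with pumping length p. Idea: pumping the leading j-block breaks the equality of the two halves.
Choose s = j^p l j^p l ∈ L (with w = j^p l). |s| = 2p+2 ≥ p. By the pumping lemma, s = xyz with |xy| ≤ p, |y| > 0, so y = j^k with k ≥ 1, in the first j-block. Then xy²z = j^(p+k) l j^p l, of length 2p+2+k. If k is odd this length is odd, so it cannot be of the form ww. If k is even, each half has length p+1+k/2 ≤ p+k, so the first half lies entirely inside the leading j-block and contains no l, while the second half ends in l; the halves differ. Either way xy²z ∉ L.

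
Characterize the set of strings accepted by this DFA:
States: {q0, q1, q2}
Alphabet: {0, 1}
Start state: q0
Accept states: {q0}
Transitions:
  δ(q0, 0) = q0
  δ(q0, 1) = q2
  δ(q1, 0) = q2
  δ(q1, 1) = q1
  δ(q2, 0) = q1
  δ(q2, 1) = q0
Testing a few strings:
  '010' → reject
  '0011' → accept
  '110' → accept
  '01' → reject
State roles: q0=value ≡ 0 (mod 3); q1=value ≡ 2 (mod 3); q2=value ≡ 1 (mod 3)
All binary strings representing a multiple of 3 (read in base 2; leading zeros allowed and ε counts as 0)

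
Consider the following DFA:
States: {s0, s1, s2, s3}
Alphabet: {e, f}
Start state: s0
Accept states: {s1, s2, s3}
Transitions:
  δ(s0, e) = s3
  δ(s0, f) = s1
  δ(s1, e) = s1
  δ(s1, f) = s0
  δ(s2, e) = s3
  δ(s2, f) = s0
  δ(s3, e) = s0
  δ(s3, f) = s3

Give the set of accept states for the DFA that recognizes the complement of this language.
Complement accept states = All states \ Original accept states
= {s0, s1, s2, s3} \ {s1, s2, s3}
{s0}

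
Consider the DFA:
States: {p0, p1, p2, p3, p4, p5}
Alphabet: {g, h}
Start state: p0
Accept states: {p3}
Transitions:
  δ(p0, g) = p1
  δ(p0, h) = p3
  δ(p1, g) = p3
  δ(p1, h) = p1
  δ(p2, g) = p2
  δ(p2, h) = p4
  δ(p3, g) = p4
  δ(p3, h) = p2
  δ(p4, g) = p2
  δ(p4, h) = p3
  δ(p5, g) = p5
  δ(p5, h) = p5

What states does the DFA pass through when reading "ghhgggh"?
read 'g': p0 → p1
  read 'h': p1 → p1
  read 'h': p1 → p1
  read 'g': p1 → p3
  read 'g': p3 → p4
  read 'g': p4 → p2
  read 'h': p2 → p4
p0 -> p1 -> p1 -> p1 -> p3 -> p4 -> p2 -> p4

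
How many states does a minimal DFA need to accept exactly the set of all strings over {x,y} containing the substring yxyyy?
By Myhill–Nerode, count the distinguishable equivalence classes: 6 classes — one per longest suffix of the input that is a prefix of 'yxyyy' (lengths 0 through 4), plus an absorbing 'already seen yxyyy' class.
6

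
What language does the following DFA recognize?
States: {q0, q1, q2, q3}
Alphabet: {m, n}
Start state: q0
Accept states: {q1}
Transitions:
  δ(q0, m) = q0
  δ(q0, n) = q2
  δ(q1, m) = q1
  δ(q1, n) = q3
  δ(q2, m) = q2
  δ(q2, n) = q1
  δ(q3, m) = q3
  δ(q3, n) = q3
Testing a few strings:
  'nmn' → accept
  'mn' → reject
  'mmnn' → accept
  'n' → reject
State roles: q0=zero n's; q1=two n's; q2=one n; q3=≥ three n's (dead)
All strings over {m,n} containing exactly two n's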